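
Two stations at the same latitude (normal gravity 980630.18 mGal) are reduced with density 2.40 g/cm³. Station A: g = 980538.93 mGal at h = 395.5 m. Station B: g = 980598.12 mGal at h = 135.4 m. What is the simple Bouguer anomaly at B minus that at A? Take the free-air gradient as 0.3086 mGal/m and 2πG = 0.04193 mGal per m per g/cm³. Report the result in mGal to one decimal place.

Δg_SB(A) = 980538.93 − 980630.18 + 0.3086×395.5 − 0.04193×2.40×395.5 = -9.00 mGal
Δg_SB(B) = 980598.12 − 980630.18 + 0.3086×135.4 − 0.04193×2.40×135.4 = -3.90 mGal
Difference = -3.90 − (-9.00) = 5.10 mGal

5.1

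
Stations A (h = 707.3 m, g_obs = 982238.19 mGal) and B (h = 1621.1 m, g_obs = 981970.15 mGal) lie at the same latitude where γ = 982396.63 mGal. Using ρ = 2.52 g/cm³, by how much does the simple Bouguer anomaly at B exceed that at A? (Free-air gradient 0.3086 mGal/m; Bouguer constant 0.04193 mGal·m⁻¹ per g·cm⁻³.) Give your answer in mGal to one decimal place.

Δg_SB(A) = 982238.19 − 982396.63 + 0.3086×707.3 − 0.04193×2.52×707.3 = -14.90 mGal
Δg_SB(B) = 981970.15 − 982396.63 + 0.3086×1621.1 − 0.04193×2.52×1621.1 = -97.50 mGal
Difference = -97.50 − (-14.90) = -82.60 mGal

-82.6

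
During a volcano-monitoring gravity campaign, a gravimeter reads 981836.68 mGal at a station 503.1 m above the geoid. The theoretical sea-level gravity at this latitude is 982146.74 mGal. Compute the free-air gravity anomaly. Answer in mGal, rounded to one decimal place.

Free-air correction = 0.3086 × 503.1 = 155.26 mGal
Free-air anomaly = 981836.68 − 982146.74 + (155.26) = -154.80 mGal

-154.8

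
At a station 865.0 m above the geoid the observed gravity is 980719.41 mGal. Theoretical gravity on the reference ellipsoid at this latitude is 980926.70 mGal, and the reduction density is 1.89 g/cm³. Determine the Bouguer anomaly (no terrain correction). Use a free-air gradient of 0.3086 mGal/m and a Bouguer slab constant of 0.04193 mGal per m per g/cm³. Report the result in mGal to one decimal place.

Free-air correction = 0.3086 × 865.0 = 266.94 mGal
Free-air anomaly = 980719.41 − 980926.70 + (266.94) = 59.65 mGal
Bouguer slab correction = 0.04193 × 1.89 × 865.0 = 68.55 mGal
Simple Bouguer anomaly = 59.65 − (68.55) = -8.90 mGal

-8.9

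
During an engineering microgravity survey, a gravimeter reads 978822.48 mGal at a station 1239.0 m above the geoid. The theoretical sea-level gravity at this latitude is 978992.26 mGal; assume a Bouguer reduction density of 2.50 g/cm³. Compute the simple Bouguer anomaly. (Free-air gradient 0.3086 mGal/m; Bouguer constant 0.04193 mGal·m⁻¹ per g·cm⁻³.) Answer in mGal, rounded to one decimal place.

82.7

Free-air correction = 0.3086 × 1239.0 = 382.36 mGal
Free-air anomaly = 978822.48 − 978992.26 + (382.36) = 212.58 mGal
Bouguer slab correction = 0.04193 × 2.50 × 1239.0 = 129.88 mGal
Simple Bouguer anomaly = 212.58 − (129.88) = 82.70 mGal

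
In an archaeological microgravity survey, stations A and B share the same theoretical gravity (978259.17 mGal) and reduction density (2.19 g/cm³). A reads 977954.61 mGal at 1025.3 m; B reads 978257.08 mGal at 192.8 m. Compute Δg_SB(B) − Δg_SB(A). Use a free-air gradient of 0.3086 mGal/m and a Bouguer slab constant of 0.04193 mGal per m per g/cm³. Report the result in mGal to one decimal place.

Δg_SB(A) = 977954.61 − 978259.17 + 0.3086×1025.3 − 0.04193×2.19×1025.3 = -82.30 mGal
Δg_SB(B) = 978257.08 − 978259.17 + 0.3086×192.8 − 0.04193×2.19×192.8 = 39.70 mGal
Difference = 39.70 − (-82.30) = 122.00 mGal

122.0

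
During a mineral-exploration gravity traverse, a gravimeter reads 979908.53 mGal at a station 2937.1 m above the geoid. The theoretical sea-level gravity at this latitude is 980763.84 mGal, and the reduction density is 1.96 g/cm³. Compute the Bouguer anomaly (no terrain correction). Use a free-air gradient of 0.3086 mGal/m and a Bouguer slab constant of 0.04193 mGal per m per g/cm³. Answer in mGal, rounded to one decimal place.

-190.3

Free-air correction = 0.3086 × 2937.1 = 906.39 mGal
Free-air anomaly = 979908.53 − 980763.84 + (906.39) = 51.08 mGal
Bouguer slab correction = 0.04193 × 1.96 × 2937.1 = 241.38 mGal
Simple Bouguer anomaly = 51.08 − (241.38) = -190.30 mGal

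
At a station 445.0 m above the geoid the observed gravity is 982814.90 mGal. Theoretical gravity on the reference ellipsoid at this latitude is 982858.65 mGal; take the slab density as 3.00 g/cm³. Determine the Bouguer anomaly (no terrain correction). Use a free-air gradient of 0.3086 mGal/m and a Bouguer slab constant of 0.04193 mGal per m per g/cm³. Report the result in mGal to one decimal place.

37.6

Free-air correction = 0.3086 × 445.0 = 137.33 mGal
Free-air anomaly = 982814.90 − 982858.65 + (137.33) = 93.58 mGal
Bouguer slab correction = 0.04193 × 3.00 × 445.0 = 55.98 mGal
Simple Bouguer anomaly = 93.58 − (55.98) = 37.60 mGal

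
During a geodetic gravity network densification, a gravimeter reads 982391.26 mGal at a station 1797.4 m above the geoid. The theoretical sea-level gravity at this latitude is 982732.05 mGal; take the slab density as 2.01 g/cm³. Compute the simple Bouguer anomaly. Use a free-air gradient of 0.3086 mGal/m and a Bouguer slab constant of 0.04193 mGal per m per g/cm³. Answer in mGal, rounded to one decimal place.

62.4

Free-air correction = 0.3086 × 1797.4 = 554.68 mGal
Free-air anomaly = 982391.26 − 982732.05 + (554.68) = 213.89 mGal
Bouguer slab correction = 0.04193 × 2.01 × 1797.4 = 151.48 mGal
Simple Bouguer anomaly = 213.89 − (151.48) = 62.41 mGal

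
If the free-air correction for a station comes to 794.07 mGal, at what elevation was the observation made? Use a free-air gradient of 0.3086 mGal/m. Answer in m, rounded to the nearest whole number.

h = 794.07 / 0.3086 = 2573.14 m

2573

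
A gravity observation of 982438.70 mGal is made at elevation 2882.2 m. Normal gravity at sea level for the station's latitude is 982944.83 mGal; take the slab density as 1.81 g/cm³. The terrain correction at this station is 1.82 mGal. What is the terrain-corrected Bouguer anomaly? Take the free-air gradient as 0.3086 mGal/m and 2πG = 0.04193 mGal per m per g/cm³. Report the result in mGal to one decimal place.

Free-air correction = 0.3086 × 2882.2 = 889.45 mGal
Free-air anomaly = 982438.70 − 982944.83 + (889.45) = 383.32 mGal
Bouguer slab correction = 0.04193 × 1.81 × 2882.2 = 218.74 mGal
Simple Bouguer anomaly = 383.32 − (218.74) = 164.58 mGal
Complete Bouguer anomaly = 164.58 + 1.82 = 166.40 mGal

166.4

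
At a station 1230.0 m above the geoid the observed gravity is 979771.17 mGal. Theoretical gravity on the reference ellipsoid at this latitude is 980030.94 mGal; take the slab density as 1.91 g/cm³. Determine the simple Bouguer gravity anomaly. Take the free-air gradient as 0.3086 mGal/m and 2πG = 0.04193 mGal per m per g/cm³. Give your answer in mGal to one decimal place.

21.3

Free-air correction = 0.3086 × 1230.0 = 379.58 mGal
Free-air anomaly = 979771.17 − 980030.94 + (379.58) = 119.81 mGal
Bouguer slab correction = 0.04193 × 1.91 × 1230.0 = 98.51 mGal
Simple Bouguer anomaly = 119.81 − (98.51) = 21.30 mGal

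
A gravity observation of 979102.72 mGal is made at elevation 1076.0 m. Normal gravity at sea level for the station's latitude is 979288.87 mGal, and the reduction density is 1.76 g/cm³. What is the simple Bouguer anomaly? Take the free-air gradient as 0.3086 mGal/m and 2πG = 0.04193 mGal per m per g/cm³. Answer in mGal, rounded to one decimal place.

66.5

Free-air correction = 0.3086 × 1076.0 = 332.05 mGal
Free-air anomaly = 979102.72 − 979288.87 + (332.05) = 145.90 mGal
Bouguer slab correction = 0.04193 × 1.76 × 1076.0 = 79.41 mGal
Simple Bouguer anomaly = 145.90 − (79.41) = 66.49 mGal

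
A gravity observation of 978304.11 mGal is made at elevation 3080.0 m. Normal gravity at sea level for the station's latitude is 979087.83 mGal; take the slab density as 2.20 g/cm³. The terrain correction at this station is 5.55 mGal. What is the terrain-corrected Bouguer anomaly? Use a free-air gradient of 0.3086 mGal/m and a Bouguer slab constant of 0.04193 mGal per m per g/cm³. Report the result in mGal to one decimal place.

-111.8

Free-air correction = 0.3086 × 3080.0 = 950.49 mGal
Free-air anomaly = 978304.11 − 979087.83 + (950.49) = 166.77 mGal
Bouguer slab correction = 0.04193 × 2.20 × 3080.0 = 284.12 mGal
Simple Bouguer anomaly = 166.77 − (284.12) = -117.35 mGal
Complete Bouguer anomaly = -117.35 + 5.55 = -111.80 mGal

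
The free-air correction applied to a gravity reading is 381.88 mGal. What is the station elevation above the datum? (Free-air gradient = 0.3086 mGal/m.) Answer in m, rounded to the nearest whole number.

h = 381.88 / 0.3086 = 1237.46 m

1237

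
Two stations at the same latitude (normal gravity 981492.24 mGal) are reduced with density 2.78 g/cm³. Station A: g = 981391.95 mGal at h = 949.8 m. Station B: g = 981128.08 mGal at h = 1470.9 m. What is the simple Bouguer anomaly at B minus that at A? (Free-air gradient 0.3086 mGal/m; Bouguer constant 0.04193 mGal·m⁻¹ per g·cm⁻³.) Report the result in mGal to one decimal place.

-163.8

Δg_SB(A) = 981391.95 − 981492.24 + 0.3086×949.8 − 0.04193×2.78×949.8 = 82.10 mGal
Δg_SB(B) = 981128.08 − 981492.24 + 0.3086×1470.9 − 0.04193×2.78×1470.9 = -81.70 mGal
Difference = -81.70 − (82.10) = -163.80 mGal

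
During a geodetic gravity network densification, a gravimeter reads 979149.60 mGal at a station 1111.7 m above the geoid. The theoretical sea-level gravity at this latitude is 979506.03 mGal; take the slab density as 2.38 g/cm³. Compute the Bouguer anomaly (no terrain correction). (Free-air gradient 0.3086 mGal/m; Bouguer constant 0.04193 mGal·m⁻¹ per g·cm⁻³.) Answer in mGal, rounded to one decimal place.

Free-air correction = 0.3086 × 1111.7 = 343.07 mGal
Free-air anomaly = 979149.60 − 979506.03 + (343.07) = -13.36 mGal
Bouguer slab correction = 0.04193 × 2.38 × 1111.7 = 110.94 mGal
Simple Bouguer anomaly = -13.36 − (110.94) = -124.30 mGal

-124.3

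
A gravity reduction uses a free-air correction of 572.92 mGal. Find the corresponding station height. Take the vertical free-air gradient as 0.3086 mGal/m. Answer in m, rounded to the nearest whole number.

1857

h = 572.92 / 0.3086 = 1856.51 m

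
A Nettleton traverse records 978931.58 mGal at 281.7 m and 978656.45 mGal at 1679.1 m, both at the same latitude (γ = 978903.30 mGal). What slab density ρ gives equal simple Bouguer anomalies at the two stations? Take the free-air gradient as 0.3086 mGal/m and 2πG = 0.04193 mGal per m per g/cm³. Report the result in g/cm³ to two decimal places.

Δg_obs = 978656.45 − 978931.58 = -275.13 mGal over Δh = 1679.1 − 281.7 = 1397.4 m
Equal Bouguer anomalies ⇒ Δg_obs + (0.3086 − 0.04193ρ)·Δh = 0
0.3086 − 0.04193ρ = −Δg_obs/Δh = 0.19689
ρ = (0.3086 − 0.19689) / 0.04193 = 2.66 g/cm³

2.66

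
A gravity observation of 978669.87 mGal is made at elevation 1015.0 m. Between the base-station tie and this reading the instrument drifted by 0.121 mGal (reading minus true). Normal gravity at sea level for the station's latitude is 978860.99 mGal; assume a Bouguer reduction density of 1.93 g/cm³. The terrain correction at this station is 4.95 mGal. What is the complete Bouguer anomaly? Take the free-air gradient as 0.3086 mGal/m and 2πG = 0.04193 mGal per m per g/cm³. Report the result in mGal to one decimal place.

Drift-corrected reading = 978669.87 − (0.121) = 978669.749 mGal
Free-air correction = 0.3086 × 1015.0 = 313.23 mGal
Free-air anomaly = 978669.749 − 978860.99 + (313.23) = 121.989 mGal
Bouguer slab correction = 0.04193 × 1.93 × 1015.0 = 82.14 mGal
Simple Bouguer anomaly = 121.989 − (82.14) = 39.849 mGal
Complete Bouguer anomaly = 39.849 + 4.95 = 44.799 mGal

44.8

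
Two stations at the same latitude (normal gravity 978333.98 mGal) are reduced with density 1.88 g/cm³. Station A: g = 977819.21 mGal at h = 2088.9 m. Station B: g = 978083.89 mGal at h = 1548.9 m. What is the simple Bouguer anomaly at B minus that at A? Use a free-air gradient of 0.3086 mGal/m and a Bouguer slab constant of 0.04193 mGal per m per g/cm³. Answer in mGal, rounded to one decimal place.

Δg_SB(A) = 977819.21 − 978333.98 + 0.3086×2088.9 − 0.04193×1.88×2088.9 = -34.80 mGal
Δg_SB(B) = 978083.89 − 978333.98 + 0.3086×1548.9 − 0.04193×1.88×1548.9 = 105.80 mGal
Difference = 105.80 − (-34.80) = 140.60 mGal

140.6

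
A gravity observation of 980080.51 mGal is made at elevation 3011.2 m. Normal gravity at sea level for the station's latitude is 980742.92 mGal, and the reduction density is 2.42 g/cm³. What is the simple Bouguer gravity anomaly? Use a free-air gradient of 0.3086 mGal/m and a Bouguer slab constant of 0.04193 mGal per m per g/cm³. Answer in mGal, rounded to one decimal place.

-38.7

Free-air correction = 0.3086 × 3011.2 = 929.26 mGal
Free-air anomaly = 980080.51 − 980742.92 + (929.26) = 266.85 mGal
Bouguer slab correction = 0.04193 × 2.42 × 3011.2 = 305.55 mGal
Simple Bouguer anomaly = 266.85 − (305.55) = -38.70 mGal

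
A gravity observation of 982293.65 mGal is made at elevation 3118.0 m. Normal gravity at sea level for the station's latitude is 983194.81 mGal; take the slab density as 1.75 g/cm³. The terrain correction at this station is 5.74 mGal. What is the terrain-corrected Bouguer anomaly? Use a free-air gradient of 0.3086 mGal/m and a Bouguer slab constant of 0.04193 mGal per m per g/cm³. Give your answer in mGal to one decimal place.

Free-air correction = 0.3086 × 3118.0 = 962.21 mGal
Free-air anomaly = 982293.65 − 983194.81 + (962.21) = 61.05 mGal
Bouguer slab correction = 0.04193 × 1.75 × 3118.0 = 228.79 mGal
Simple Bouguer anomaly = 61.05 − (228.79) = -167.74 mGal
Complete Bouguer anomaly = -167.74 + 5.74 = -162.00 mGal

-162.0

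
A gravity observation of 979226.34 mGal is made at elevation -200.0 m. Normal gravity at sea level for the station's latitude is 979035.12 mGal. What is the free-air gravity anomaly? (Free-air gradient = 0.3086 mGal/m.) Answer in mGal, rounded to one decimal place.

129.5

Free-air correction = 0.3086 × -200.0 = -61.72 mGal
Free-air anomaly = 979226.34 − 979035.12 + (-61.72) = 129.50 mGal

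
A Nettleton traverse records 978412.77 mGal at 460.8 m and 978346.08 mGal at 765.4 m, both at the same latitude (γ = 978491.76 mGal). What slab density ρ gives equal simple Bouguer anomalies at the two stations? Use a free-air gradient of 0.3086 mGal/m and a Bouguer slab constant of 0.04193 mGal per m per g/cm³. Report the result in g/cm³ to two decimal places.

Δg_obs = 978346.08 − 978412.77 = -66.69 mGal over Δh = 765.4 − 460.8 = 304.6 m
Equal Bouguer anomalies ⇒ Δg_obs + (0.3086 − 0.04193ρ)·Δh = 0
0.3086 − 0.04193ρ = −Δg_obs/Δh = 0.21894
ρ = (0.3086 − 0.21894) / 0.04193 = 2.14 g/cm³

2.14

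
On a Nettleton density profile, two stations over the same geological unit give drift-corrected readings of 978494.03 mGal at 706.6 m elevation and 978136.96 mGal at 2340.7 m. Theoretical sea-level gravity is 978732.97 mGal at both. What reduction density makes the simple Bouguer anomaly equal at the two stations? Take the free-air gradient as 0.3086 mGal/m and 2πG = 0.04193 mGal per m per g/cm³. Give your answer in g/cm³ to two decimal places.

2.15

Δg_obs = 978136.96 − 978494.03 = -357.07 mGal over Δh = 2340.7 − 706.6 = 1634.1 m
Equal Bouguer anomalies ⇒ Δg_obs + (0.3086 − 0.04193ρ)·Δh = 0
0.3086 − 0.04193ρ = −Δg_obs/Δh = 0.21851
ρ = (0.3086 − 0.21851) / 0.04193 = 2.15 g/cm³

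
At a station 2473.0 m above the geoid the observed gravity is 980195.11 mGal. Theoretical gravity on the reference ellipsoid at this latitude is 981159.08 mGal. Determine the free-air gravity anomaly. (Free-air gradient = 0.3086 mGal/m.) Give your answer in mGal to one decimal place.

-200.8

Free-air correction = 0.3086 × 2473.0 = 763.17 mGal
Free-air anomaly = 980195.11 − 981159.08 + (763.17) = -200.80 mGal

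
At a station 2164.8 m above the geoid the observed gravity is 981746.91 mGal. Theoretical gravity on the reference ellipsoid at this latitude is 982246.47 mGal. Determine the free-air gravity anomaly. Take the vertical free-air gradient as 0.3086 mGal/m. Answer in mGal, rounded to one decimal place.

168.5

Free-air correction = 0.3086 × 2164.8 = 668.06 mGal
Free-air anomaly = 981746.91 − 982246.47 + (668.06) = 168.50 mGal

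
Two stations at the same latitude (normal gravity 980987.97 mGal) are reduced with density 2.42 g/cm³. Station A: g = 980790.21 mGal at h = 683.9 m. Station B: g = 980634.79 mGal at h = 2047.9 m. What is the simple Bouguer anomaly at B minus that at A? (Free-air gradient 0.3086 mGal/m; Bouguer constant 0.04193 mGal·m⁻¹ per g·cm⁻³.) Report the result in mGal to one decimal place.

Δg_SB(A) = 980790.21 − 980987.97 + 0.3086×683.9 − 0.04193×2.42×683.9 = -56.10 mGal
Δg_SB(B) = 980634.79 − 980987.97 + 0.3086×2047.9 − 0.04193×2.42×2047.9 = 71.00 mGal
Difference = 71.00 − (-56.10) = 127.10 mGal

127.1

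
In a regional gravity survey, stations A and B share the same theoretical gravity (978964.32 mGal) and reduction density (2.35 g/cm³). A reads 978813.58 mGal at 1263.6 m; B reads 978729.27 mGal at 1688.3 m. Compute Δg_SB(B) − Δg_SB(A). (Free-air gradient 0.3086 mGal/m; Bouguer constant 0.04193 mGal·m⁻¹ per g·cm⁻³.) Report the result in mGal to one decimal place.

4.9

Δg_SB(A) = 978813.58 − 978964.32 + 0.3086×1263.6 − 0.04193×2.35×1263.6 = 114.70 mGal
Δg_SB(B) = 978729.27 − 978964.32 + 0.3086×1688.3 − 0.04193×2.35×1688.3 = 119.60 mGal
Difference = 119.60 − (114.70) = 4.90 mGal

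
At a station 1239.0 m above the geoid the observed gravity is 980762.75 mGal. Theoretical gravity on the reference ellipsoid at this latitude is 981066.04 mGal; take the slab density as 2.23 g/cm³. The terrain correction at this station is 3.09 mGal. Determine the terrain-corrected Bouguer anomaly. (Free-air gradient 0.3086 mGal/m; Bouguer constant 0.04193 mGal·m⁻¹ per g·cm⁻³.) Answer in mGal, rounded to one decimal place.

Free-air correction = 0.3086 × 1239.0 = 382.36 mGal
Free-air anomaly = 980762.75 − 981066.04 + (382.36) = 79.07 mGal
Bouguer slab correction = 0.04193 × 2.23 × 1239.0 = 115.85 mGal
Simple Bouguer anomaly = 79.07 − (115.85) = -36.78 mGal
Complete Bouguer anomaly = -36.78 + 3.09 = -33.69 mGal

-33.7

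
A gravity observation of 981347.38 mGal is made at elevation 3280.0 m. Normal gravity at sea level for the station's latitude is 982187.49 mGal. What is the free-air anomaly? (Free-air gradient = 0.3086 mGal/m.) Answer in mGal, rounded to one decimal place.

Free-air correction = 0.3086 × 3280.0 = 1012.21 mGal
Free-air anomaly = 981347.38 − 982187.49 + (1012.21) = 172.10 mGal

172.1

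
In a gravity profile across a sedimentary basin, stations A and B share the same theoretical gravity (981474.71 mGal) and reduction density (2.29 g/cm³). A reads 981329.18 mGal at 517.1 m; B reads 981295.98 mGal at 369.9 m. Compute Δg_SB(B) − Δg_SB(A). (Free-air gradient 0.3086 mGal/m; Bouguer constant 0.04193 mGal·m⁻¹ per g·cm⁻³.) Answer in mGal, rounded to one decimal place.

-64.5

Δg_SB(A) = 981329.18 − 981474.71 + 0.3086×517.1 − 0.04193×2.29×517.1 = -35.60 mGal
Δg_SB(B) = 981295.98 − 981474.71 + 0.3086×369.9 − 0.04193×2.29×369.9 = -100.10 mGal
Difference = -100.10 − (-35.60) = -64.50 mGal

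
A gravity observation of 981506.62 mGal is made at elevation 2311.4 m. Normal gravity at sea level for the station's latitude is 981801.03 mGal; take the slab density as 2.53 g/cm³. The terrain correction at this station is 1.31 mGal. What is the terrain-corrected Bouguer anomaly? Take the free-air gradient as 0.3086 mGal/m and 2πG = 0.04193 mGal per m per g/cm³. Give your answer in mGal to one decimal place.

Free-air correction = 0.3086 × 2311.4 = 713.30 mGal
Free-air anomaly = 981506.62 − 981801.03 + (713.30) = 418.89 mGal
Bouguer slab correction = 0.04193 × 2.53 × 2311.4 = 245.20 mGal
Simple Bouguer anomaly = 418.89 − (245.20) = 173.69 mGal
Complete Bouguer anomaly = 173.69 + 1.31 = 175.00 mGal

175.0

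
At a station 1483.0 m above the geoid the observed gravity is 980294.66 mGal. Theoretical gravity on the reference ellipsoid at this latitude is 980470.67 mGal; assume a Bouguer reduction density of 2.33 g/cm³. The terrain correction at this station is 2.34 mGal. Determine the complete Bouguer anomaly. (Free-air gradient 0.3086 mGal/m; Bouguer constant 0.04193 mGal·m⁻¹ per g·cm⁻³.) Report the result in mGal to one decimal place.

139.1

Free-air correction = 0.3086 × 1483.0 = 457.65 mGal
Free-air anomaly = 980294.66 − 980470.67 + (457.65) = 281.64 mGal
Bouguer slab correction = 0.04193 × 2.33 × 1483.0 = 144.88 mGal
Simple Bouguer anomaly = 281.64 − (144.88) = 136.76 mGal
Complete Bouguer anomaly = 136.76 + 2.34 = 139.10 mGal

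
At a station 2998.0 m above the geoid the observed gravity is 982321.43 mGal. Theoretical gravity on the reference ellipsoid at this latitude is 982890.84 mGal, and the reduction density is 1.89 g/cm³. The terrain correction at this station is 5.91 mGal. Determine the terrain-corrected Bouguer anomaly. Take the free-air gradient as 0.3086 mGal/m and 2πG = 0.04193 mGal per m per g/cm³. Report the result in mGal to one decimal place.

124.1

Free-air correction = 0.3086 × 2998.0 = 925.18 mGal
Free-air anomaly = 982321.43 − 982890.84 + (925.18) = 355.77 mGal
Bouguer slab correction = 0.04193 × 1.89 × 2998.0 = 237.58 mGal
Simple Bouguer anomaly = 355.77 − (237.58) = 118.19 mGal
Complete Bouguer anomaly = 118.19 + 5.91 = 124.10 mGal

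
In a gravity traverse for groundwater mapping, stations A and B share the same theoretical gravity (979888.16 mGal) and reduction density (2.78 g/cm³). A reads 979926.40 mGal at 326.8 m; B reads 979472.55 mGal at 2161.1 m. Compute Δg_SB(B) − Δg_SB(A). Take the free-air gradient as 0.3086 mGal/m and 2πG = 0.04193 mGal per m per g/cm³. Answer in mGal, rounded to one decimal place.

-101.6

Δg_SB(A) = 979926.40 − 979888.16 + 0.3086×326.8 − 0.04193×2.78×326.8 = 101.00 mGal
Δg_SB(B) = 979472.55 − 979888.16 + 0.3086×2161.1 − 0.04193×2.78×2161.1 = -0.60 mGal
Difference = -0.60 − (101.00) = -101.60 mGal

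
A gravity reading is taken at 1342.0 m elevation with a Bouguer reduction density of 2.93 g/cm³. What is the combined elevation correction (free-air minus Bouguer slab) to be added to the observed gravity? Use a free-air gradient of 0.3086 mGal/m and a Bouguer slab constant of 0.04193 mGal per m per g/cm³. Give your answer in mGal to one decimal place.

249.3

Combined gradient = 0.3086 − 0.04193 × 2.93 = 0.1857451 mGal/m
Combined elevation correction = 0.1857451 × 1342.0 = 249.3 mGal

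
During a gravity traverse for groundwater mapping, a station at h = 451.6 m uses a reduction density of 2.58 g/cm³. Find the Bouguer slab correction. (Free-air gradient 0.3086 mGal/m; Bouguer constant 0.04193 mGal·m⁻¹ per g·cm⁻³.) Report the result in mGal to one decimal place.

48.9

Bouguer slab correction = 0.04193 × 2.58 × 451.6 = 48.9 mGal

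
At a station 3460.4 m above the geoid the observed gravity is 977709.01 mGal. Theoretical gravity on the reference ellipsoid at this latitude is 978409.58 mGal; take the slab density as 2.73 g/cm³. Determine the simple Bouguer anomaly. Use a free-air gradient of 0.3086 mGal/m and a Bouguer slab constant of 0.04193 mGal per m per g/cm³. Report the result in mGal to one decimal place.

-28.8

Free-air correction = 0.3086 × 3460.4 = 1067.88 mGal
Free-air anomaly = 977709.01 − 978409.58 + (1067.88) = 367.31 mGal
Bouguer slab correction = 0.04193 × 2.73 × 3460.4 = 396.11 mGal
Simple Bouguer anomaly = 367.31 − (396.11) = -28.80 mGal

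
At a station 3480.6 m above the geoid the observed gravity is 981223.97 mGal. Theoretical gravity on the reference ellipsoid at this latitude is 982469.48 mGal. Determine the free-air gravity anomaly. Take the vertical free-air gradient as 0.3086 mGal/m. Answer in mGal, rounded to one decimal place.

Free-air correction = 0.3086 × 3480.6 = 1074.11 mGal
Free-air anomaly = 981223.97 − 982469.48 + (1074.11) = -171.40 mGal

-171.4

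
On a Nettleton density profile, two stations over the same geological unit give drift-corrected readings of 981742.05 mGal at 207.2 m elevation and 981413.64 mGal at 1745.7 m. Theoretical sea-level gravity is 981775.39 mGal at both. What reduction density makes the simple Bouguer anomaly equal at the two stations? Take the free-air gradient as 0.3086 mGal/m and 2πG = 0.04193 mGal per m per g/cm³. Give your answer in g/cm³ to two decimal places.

Δg_obs = 981413.64 − 981742.05 = -328.41 mGal over Δh = 1745.7 − 207.2 = 1538.5 m
Equal Bouguer anomalies ⇒ Δg_obs + (0.3086 − 0.04193ρ)·Δh = 0
0.3086 − 0.04193ρ = −Δg_obs/Δh = 0.21346
ρ = (0.3086 − 0.21346) / 0.04193 = 2.27 g/cm³

2.27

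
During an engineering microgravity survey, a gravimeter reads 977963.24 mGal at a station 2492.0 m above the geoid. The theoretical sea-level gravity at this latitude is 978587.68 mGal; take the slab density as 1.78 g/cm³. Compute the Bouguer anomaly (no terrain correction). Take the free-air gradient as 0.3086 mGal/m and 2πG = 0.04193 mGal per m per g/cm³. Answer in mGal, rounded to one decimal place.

Free-air correction = 0.3086 × 2492.0 = 769.03 mGal
Free-air anomaly = 977963.24 − 978587.68 + (769.03) = 144.59 mGal
Bouguer slab correction = 0.04193 × 1.78 × 2492.0 = 185.99 mGal
Simple Bouguer anomaly = 144.59 − (185.99) = -41.40 mGal

-41.4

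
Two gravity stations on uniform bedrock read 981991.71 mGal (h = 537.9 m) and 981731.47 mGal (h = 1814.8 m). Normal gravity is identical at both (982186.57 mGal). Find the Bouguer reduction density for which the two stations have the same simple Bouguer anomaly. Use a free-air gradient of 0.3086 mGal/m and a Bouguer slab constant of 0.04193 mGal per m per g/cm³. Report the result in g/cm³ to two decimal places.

2.50

Δg_obs = 981731.47 − 981991.71 = -260.24 mGal over Δh = 1814.8 − 537.9 = 1276.9 m
Equal Bouguer anomalies ⇒ Δg_obs + (0.3086 − 0.04193ρ)·Δh = 0
0.3086 − 0.04193ρ = −Δg_obs/Δh = 0.20381
ρ = (0.3086 − 0.20381) / 0.04193 = 2.50 g/cm³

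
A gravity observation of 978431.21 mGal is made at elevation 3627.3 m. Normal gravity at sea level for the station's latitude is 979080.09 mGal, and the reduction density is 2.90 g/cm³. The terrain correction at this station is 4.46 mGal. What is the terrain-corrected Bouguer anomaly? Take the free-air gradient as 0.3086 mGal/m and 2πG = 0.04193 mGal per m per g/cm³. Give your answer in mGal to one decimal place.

33.9

Free-air correction = 0.3086 × 3627.3 = 1119.38 mGal
Free-air anomaly = 978431.21 − 979080.09 + (1119.38) = 470.50 mGal
Bouguer slab correction = 0.04193 × 2.90 × 3627.3 = 441.07 mGal
Simple Bouguer anomaly = 470.50 − (441.07) = 29.43 mGal
Complete Bouguer anomaly = 29.43 + 4.46 = 33.89 mGal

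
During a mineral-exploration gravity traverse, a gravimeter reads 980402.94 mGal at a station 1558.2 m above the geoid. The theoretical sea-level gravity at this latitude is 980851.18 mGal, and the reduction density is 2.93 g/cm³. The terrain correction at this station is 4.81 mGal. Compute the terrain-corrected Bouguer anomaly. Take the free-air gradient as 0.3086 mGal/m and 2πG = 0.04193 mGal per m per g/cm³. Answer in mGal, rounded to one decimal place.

Free-air correction = 0.3086 × 1558.2 = 480.86 mGal
Free-air anomaly = 980402.94 − 980851.18 + (480.86) = 32.62 mGal
Bouguer slab correction = 0.04193 × 2.93 × 1558.2 = 191.43 mGal
Simple Bouguer anomaly = 32.62 − (191.43) = -158.81 mGal
Complete Bouguer anomaly = -158.81 + 4.81 = -154.00 mGal

-154.0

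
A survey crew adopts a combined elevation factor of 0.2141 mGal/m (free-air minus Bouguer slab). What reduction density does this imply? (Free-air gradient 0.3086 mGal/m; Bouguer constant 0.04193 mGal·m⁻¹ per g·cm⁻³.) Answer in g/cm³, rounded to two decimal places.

2.25

0.2141 = 0.3086 − 0.04193 × ρ
ρ = (0.3086 − 0.2141) / 0.04193 = 2.25 g/cm³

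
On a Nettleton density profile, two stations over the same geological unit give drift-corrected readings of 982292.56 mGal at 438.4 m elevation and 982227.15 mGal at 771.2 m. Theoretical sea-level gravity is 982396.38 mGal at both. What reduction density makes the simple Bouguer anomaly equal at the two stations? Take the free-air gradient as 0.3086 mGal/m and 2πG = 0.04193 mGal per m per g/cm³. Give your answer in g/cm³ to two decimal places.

2.67

Δg_obs = 982227.15 − 982292.56 = -65.41 mGal over Δh = 771.2 − 438.4 = 332.8 m
Equal Bouguer anomalies ⇒ Δg_obs + (0.3086 − 0.04193ρ)·Δh = 0
0.3086 − 0.04193ρ = −Δg_obs/Δh = 0.19654
ρ = (0.3086 − 0.19654) / 0.04193 = 2.67 g/cm³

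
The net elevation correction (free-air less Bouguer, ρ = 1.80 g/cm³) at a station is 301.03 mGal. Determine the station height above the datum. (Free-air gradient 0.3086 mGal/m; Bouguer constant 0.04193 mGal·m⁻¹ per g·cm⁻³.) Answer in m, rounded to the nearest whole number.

1291

Combined gradient = 0.3086 − 0.04193 × 1.80 = 0.2331260 mGal/m
h = 301.03 / 0.2331260 = 1291.28 m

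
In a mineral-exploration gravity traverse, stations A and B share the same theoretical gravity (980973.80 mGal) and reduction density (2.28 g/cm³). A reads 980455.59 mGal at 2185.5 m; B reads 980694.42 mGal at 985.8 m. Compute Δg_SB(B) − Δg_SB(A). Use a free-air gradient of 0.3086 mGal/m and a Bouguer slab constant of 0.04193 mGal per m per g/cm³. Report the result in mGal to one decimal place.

-16.7

Δg_SB(A) = 980455.59 − 980973.80 + 0.3086×2185.5 − 0.04193×2.28×2185.5 = -52.70 mGal
Δg_SB(B) = 980694.42 − 980973.80 + 0.3086×985.8 − 0.04193×2.28×985.8 = -69.40 mGal
Difference = -69.40 − (-52.70) = -16.70 mGal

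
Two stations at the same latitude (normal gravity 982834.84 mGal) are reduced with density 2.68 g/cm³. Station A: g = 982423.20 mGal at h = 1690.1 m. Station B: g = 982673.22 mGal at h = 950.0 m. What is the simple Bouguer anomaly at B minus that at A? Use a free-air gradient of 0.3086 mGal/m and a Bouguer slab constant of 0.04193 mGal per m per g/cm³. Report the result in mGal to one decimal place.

104.8

Δg_SB(A) = 982423.20 − 982834.84 + 0.3086×1690.1 − 0.04193×2.68×1690.1 = -80.00 mGal
Δg_SB(B) = 982673.22 − 982834.84 + 0.3086×950.0 − 0.04193×2.68×950.0 = 24.80 mGal
Difference = 24.80 − (-80.00) = 104.80 mGal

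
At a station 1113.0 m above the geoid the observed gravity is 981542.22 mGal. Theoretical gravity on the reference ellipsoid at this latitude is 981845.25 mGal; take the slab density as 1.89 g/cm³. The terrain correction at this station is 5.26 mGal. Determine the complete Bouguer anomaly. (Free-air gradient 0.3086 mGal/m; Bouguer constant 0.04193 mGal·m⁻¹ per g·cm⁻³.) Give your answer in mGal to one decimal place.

-42.5

Free-air correction = 0.3086 × 1113.0 = 343.47 mGal
Free-air anomaly = 981542.22 − 981845.25 + (343.47) = 40.44 mGal
Bouguer slab correction = 0.04193 × 1.89 × 1113.0 = 88.20 mGal
Simple Bouguer anomaly = 40.44 − (88.20) = -47.76 mGal
Complete Bouguer anomaly = -47.76 + 5.26 = -42.50 mGal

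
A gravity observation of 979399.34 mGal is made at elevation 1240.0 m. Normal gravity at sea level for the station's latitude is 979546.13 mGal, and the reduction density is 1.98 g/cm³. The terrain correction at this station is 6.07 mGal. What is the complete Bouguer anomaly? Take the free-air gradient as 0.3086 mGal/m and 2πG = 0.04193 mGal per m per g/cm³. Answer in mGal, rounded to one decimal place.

139.0

Free-air correction = 0.3086 × 1240.0 = 382.66 mGal
Free-air anomaly = 979399.34 − 979546.13 + (382.66) = 235.87 mGal
Bouguer slab correction = 0.04193 × 1.98 × 1240.0 = 102.95 mGal
Simple Bouguer anomaly = 235.87 − (102.95) = 132.92 mGal
Complete Bouguer anomaly = 132.92 + 6.07 = 138.99 mGal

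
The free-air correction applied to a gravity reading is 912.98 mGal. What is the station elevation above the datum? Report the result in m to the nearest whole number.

h = 912.98 / 0.3086 = 2958.46 m

2958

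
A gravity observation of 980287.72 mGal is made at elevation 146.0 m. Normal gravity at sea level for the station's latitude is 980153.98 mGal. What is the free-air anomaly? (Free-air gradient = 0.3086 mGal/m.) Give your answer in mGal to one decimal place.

Free-air correction = 0.3086 × 146.0 = 45.06 mGal
Free-air anomaly = 980287.72 − 980153.98 + (45.06) = 178.80 mGal

178.8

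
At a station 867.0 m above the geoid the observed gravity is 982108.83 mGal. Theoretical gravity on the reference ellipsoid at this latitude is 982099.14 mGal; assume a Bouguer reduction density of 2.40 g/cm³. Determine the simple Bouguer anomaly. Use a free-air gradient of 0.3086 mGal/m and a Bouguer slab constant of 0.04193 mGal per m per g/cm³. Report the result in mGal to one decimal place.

Free-air correction = 0.3086 × 867.0 = 267.56 mGal
Free-air anomaly = 982108.83 − 982099.14 + (267.56) = 277.25 mGal
Bouguer slab correction = 0.04193 × 2.40 × 867.0 = 87.25 mGal
Simple Bouguer anomaly = 277.25 − (87.25) = 190.00 mGal

190.0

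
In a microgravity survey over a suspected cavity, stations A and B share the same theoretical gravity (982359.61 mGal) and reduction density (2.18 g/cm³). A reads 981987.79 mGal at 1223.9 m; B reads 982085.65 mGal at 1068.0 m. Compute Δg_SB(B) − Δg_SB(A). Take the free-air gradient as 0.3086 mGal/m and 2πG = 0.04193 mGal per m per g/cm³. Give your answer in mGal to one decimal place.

64.0

Δg_SB(A) = 981987.79 − 982359.61 + 0.3086×1223.9 − 0.04193×2.18×1223.9 = -106.00 mGal
Δg_SB(B) = 982085.65 − 982359.61 + 0.3086×1068.0 − 0.04193×2.18×1068.0 = -42.00 mGal
Difference = -42.00 − (-106.00) = 64.00 mGal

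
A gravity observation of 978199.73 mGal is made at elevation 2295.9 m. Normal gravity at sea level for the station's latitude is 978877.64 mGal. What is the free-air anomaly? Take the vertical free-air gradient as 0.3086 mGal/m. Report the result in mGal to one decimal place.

Free-air correction = 0.3086 × 2295.9 = 708.51 mGal
Free-air anomaly = 978199.73 − 978877.64 + (708.51) = 30.60 mGal

30.6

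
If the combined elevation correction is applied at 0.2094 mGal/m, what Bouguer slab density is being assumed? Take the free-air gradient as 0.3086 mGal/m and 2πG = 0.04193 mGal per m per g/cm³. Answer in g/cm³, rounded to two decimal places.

2.37

0.2094 = 0.3086 − 0.04193 × ρ
ρ = (0.3086 − 0.2094) / 0.04193 = 2.37 g/cm³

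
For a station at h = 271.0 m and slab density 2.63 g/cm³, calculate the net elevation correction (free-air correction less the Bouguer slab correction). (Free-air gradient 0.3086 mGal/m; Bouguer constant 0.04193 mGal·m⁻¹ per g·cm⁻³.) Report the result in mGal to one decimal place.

Combined gradient = 0.3086 − 0.04193 × 2.63 = 0.1983241 mGal/m
Combined elevation correction = 0.1983241 × 271.0 = 53.7 mGal

53.7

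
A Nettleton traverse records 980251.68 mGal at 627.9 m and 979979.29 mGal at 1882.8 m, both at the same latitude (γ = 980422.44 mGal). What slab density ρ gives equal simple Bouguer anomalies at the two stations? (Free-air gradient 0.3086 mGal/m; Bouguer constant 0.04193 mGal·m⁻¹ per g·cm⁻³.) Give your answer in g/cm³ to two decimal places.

2.18

Δg_obs = 979979.29 − 980251.68 = -272.39 mGal over Δh = 1882.8 − 627.9 = 1254.9 m
Equal Bouguer anomalies ⇒ Δg_obs + (0.3086 − 0.04193ρ)·Δh = 0
0.3086 − 0.04193ρ = −Δg_obs/Δh = 0.21706
ρ = (0.3086 − 0.21706) / 0.04193 = 2.18 g/cm³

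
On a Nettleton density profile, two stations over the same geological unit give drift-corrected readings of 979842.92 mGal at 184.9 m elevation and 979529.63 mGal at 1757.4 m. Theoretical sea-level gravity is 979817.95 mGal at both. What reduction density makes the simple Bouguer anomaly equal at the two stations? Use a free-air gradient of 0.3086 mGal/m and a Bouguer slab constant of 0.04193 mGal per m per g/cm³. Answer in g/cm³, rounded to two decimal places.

2.61

Δg_obs = 979529.63 − 979842.92 = -313.29 mGal over Δh = 1757.4 − 184.9 = 1572.5 m
Equal Bouguer anomalies ⇒ Δg_obs + (0.3086 − 0.04193ρ)·Δh = 0
0.3086 − 0.04193ρ = −Δg_obs/Δh = 0.19923
ρ = (0.3086 − 0.19923) / 0.04193 = 2.61 g/cm³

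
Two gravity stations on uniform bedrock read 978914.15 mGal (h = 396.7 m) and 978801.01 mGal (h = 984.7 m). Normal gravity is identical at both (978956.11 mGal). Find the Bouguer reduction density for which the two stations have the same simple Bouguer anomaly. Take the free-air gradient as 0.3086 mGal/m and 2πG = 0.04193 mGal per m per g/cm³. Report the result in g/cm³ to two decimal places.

Δg_obs = 978801.01 − 978914.15 = -113.14 mGal over Δh = 984.7 − 396.7 = 588.0 m
Equal Bouguer anomalies ⇒ Δg_obs + (0.3086 − 0.04193ρ)·Δh = 0
0.3086 − 0.04193ρ = −Δg_obs/Δh = 0.19241
ρ = (0.3086 − 0.19241) / 0.04193 = 2.77 g/cm³

2.77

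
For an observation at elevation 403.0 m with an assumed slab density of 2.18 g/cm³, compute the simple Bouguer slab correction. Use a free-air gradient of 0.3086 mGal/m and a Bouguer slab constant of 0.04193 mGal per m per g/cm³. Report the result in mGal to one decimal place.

Bouguer slab correction = 0.04193 × 2.18 × 403.0 = 36.8 mGal

36.8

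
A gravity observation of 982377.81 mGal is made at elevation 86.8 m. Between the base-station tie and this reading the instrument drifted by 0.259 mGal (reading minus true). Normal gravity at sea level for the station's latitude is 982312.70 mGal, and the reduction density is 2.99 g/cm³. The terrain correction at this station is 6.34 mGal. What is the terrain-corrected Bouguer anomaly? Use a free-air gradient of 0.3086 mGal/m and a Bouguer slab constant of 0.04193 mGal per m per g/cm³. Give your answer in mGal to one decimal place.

87.1

Drift-corrected reading = 982377.81 − (0.259) = 982377.551 mGal
Free-air correction = 0.3086 × 86.8 = 26.79 mGal
Free-air anomaly = 982377.551 − 982312.70 + (26.79) = 91.641 mGal
Bouguer slab correction = 0.04193 × 2.99 × 86.8 = 10.88 mGal
Simple Bouguer anomaly = 91.641 − (10.88) = 80.761 mGal
Complete Bouguer anomaly = 80.761 + 6.34 = 87.101 mGal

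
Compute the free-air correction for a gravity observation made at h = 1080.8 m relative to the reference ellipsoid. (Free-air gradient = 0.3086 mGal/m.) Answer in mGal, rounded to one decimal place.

Free-air correction = 0.3086 × 1080.8 = 333.5 mGal

333.5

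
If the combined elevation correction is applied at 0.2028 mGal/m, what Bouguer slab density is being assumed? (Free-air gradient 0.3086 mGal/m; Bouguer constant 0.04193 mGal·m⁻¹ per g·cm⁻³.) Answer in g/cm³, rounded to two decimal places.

2.52

0.2028 = 0.3086 − 0.04193 × ρ
ρ = (0.3086 − 0.2028) / 0.04193 = 2.52 g/cm³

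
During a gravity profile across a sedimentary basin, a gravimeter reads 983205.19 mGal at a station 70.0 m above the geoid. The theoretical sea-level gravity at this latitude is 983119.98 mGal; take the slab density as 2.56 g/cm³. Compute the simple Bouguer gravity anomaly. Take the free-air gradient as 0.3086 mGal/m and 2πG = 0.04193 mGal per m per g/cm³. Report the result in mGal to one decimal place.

99.3

Free-air correction = 0.3086 × 70.0 = 21.60 mGal
Free-air anomaly = 983205.19 − 983119.98 + (21.60) = 106.81 mGal
Bouguer slab correction = 0.04193 × 2.56 × 70.0 = 7.51 mGal
Simple Bouguer anomaly = 106.81 − (7.51) = 99.30 mGal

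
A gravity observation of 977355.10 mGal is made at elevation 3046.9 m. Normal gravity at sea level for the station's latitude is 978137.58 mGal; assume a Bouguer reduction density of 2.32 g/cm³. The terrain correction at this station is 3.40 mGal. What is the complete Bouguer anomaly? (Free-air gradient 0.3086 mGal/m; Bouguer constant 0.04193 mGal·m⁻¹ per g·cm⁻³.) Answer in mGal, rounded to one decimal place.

Free-air correction = 0.3086 × 3046.9 = 940.27 mGal
Free-air anomaly = 977355.10 − 978137.58 + (940.27) = 157.79 mGal
Bouguer slab correction = 0.04193 × 2.32 × 3046.9 = 296.40 mGal
Simple Bouguer anomaly = 157.79 − (296.40) = -138.61 mGal
Complete Bouguer anomaly = -138.61 + 3.40 = -135.21 mGal

-135.2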